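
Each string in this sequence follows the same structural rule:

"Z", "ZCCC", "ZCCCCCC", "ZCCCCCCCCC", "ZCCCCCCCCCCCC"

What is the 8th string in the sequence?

Every step adds CCC to the end: s(k+1) = s(k)·CCC.
From ZCCCCCCCCCCCC, 3 further steps: ZCCCCCCCCCCCC → ZCCCCCCCCCCCCCCC → ZCCCCCCCCCCCCCCCCCC → (answer).

ZCCCCCCCCCCCCCCCCCCCCC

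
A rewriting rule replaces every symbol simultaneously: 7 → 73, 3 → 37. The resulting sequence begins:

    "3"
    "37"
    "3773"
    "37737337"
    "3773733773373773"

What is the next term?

Rewriting the 16 symbols of 3773733773373773 one by one yields 37 73 73 37 73 37 37 73 73 37 37 73 37 73 73 37; concatenated:

37737337733737737337377337737337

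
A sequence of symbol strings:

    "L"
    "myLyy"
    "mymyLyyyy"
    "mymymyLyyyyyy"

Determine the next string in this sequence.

Every step adds my to the front and yy to the end of the previous string.
So the next term is my·mymymyLyyyyyy·yy.

mymymymyLyyyyyyyy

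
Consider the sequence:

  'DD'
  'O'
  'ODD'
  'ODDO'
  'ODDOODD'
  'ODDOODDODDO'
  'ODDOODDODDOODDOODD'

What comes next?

Each term (from the third on) is the previous term followed by the one before it: term 3 = O·DD = ODD.
The next term joins ODDOODDODDOODDOODD and ODDOODDODDO.

ODDOODDODDOODDOODDODDOODDODDO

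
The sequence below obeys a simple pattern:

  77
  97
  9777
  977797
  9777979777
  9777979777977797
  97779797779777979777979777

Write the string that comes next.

977797977797779797779797779777979777977797

Each term (from the third on) is the previous term followed by the one before it: term 3 = 97·77 = 9777.
Continuing: 97779797779777979777979777 · 9777979777977797 gives term 8.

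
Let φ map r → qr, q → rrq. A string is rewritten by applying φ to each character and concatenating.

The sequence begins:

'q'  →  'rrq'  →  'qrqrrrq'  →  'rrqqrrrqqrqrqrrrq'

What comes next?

Applying the rule to each of the 17 symbols of rrqqrrrqqrqrqrrrq gives the pieces qr qr rrq rrq qr qr qr rrq rrq qr rrq qr rrq qr qr qr rrq, which concatenate to the answer.

qrqrrrqrrqqrqrqrrrqrrqqrrrqqrrrqqrqrqrrrq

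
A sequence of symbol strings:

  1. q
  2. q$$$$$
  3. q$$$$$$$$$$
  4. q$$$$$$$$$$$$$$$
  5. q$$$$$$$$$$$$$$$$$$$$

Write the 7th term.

q$$$$$$$$$$$$$$$$$$$$$$$$$$$$$$

Every step adds $$$$$ to the end: s(k+1) = s(k)·$$$$$.
From q$$$$$$$$$$$$$$$$$$$$, 2 further steps: q$$$$$$$$$$$$$$$$$$$$ → q$$$$$$$$$$$$$$$$$$$$$$$$$ → (answer).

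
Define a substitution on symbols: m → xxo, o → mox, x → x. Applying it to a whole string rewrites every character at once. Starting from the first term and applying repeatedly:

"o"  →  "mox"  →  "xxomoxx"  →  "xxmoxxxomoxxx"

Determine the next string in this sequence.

Rewriting the 13 symbols of xxmoxxxomoxxx one by one yields x x xxo mox x x x mox xxo mox x x x; concatenated:

xxxxomoxxxxmoxxxomoxxxx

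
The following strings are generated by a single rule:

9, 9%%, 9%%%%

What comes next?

Each term is the previous one with %% appended.
Applying this once more to 9%%%%:

9%%%%%%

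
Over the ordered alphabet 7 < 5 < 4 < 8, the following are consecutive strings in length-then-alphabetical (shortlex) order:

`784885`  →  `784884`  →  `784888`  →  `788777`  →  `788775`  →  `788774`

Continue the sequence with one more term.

Find the rightmost character of 788774 below 8, bump it to the next letter, and reset everything to its right to 7.

788778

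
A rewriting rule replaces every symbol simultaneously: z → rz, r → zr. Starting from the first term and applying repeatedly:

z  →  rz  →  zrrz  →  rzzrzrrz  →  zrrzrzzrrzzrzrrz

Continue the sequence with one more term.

Rewriting the 16 symbols of zrrzrzzrrzzrzrrz one by one yields rz zr zr rz zr rz rz zr zr rz rz zr rz zr zr rz; concatenated:

rzzrzrrzzrrzrzzrzrrzrzzrrzzrzrrz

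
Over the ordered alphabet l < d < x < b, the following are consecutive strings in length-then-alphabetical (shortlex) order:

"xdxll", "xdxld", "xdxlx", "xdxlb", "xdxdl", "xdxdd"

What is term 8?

xdxdb

Stepping forward 2 times from xdxdd: xdxdd → xdxdx, then the target.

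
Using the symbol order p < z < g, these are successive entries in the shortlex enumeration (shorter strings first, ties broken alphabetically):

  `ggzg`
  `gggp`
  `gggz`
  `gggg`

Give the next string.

gggg is the last string of length 4, so the next is the first of length 5: p repeated 5 times.

ppppp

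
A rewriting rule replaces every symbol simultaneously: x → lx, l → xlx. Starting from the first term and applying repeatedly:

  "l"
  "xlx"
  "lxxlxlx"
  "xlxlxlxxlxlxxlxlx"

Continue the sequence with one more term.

φ(xlxlxlxxlxlxxlxlx) expands symbol-by-symbol to lx xlx lx xlx lx xlx lx lx xlx lx xlx lx lx xlx lx xlx lx; joining the 17 pieces gives the next term.

lxxlxlxxlxlxxlxlxlxxlxlxxlxlxlxxlxlxxlxlx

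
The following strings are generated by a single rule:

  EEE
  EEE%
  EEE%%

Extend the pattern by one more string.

EEE%%%

Each term is the previous one with % appended.
So the next term is EEE%%·%.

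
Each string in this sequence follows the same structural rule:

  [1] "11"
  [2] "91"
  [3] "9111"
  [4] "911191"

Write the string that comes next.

This is a Fibonacci-style word recurrence s(k) = s(k−1)·s(k−2): e.g. 91·11 = 9111.
Continuing: 911191 · 9111 gives term 5.

9111919111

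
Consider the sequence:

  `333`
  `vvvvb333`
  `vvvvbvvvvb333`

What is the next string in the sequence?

Every step adds vvvvb at the front: s(k+1) = vvvvb·s(k).
Applying this once more to vvvvbvvvvb333:

vvvvbvvvvbvvvvb333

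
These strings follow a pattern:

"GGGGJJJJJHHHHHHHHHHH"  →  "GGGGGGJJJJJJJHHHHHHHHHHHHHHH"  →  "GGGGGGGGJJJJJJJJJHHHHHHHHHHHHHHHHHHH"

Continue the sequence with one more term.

The n-th term is 2n G's then 2n+1 J's then 4n+3 H's, where the shown terms are n = 2, 3, 4.
Setting n = 5 gives 10, 11, 23 characters in each block.

GGGGGGGGGGJJJJJJJJJJJHHHHHHHHHHHHHHHHHHHHHHH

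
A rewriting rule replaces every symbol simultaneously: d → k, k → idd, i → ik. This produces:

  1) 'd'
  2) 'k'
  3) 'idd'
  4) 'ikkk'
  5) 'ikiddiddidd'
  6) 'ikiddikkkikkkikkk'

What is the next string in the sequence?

ikiddikkkikiddiddiddikiddiddiddikiddiddidd

Replace each of the 17 characters of ikiddikkkikkkikkk in place — ik idd ik k k ik idd idd idd ik idd idd idd ik idd idd idd — and concatenate.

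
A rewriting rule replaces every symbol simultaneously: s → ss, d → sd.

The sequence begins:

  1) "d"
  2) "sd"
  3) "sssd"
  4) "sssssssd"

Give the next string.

Apply φ to sssssssd symbol by symbol: s→ss, s→ss, s→ss, s→ss, s→ss, s→ss, s→ss, d→sd; joined: ss ss ss ss ss ss ss sd.

sssssssssssssssd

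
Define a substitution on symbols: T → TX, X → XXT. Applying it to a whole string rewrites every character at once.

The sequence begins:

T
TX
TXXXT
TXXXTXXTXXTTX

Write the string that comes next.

Replace each of the 13 characters of TXXXTXXTXXTTX in place — TX XXT XXT XXT TX XXT XXT TX XXT XXT TX TX XXT — and concatenate.

TXXXTXXTXXTTXXXTXXTTXXXTXXTTXTXXXT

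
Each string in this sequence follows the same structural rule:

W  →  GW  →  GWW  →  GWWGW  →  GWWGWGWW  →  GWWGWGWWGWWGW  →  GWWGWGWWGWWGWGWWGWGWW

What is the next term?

GWWGWGWWGWWGWGWWGWGWWGWWGWGWWGWWGW

From term 3 onward, concatenate the last term with the second-to-last: GW·W = GWW, GWW·GW = GWWGW, …
So term 8 is GWWGWGWWGWWGWGWWGWGWW·GWWGWGWWGWWGW.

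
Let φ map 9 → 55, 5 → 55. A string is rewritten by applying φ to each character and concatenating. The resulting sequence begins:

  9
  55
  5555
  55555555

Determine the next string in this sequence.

Apply φ to 55555555 symbol by symbol: 5→55, 5→55, 5→55, 5→55, 5→55, 5→55, 5→55, 5→55; joined: 55 55 55 55 55 55 55 55.

5555555555555555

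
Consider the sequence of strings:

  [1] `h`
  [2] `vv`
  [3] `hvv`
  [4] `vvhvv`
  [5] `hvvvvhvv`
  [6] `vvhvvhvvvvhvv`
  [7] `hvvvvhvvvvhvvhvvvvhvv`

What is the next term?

Each term (from the third on) is the two preceding terms concatenated in order: term 3 = h·vv = hvv.
The next term joins vvhvvhvvvvhvv and hvvvvhvvvvhvvhvvvvhvv.

vvhvvhvvvvhvvhvvvvhvvvvhvvhvvvvhvv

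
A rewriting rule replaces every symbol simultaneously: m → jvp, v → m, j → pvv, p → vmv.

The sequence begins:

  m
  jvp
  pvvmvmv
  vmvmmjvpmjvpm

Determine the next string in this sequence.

Applying the rule to each of the 13 symbols of vmvmmjvpmjvpm gives the pieces m jvp m jvp jvp pvv m vmv jvp pvv m vmv jvp, which concatenate to the answer.

mjvpmjvpjvppvvmvmvjvppvvmvmvjvp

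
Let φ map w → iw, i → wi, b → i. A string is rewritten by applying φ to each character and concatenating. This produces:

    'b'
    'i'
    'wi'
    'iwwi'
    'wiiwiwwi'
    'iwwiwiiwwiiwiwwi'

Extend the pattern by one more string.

wiiwiwwiiwwiwiiwiwwiwiiwwiiwiwwi

φ(iwwiwiiwwiiwiwwi) expands symbol-by-symbol to wi iw iw wi iw wi wi iw iw wi wi iw wi iw iw wi; joining the 16 pieces gives the next term.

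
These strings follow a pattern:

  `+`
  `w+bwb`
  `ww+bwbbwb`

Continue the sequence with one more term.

Each term wraps the previous one in w on the left and bwb on the right.
Applying this once more to ww+bwbbwb:

www+bwbbwbbwb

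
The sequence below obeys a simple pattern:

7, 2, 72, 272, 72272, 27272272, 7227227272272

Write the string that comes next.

This is a Fibonacci-style word recurrence s(k) = s(k−2)·s(k−1): e.g. 7·2 = 72.
So term 8 is 27272272·7227227272272.

272722727227227272272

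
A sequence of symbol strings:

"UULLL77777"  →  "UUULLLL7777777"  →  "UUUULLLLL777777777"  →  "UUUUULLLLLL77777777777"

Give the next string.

UUUUUULLLLLLL7777777777777

Reading off run lengths: U runs 2, 3, 4, 5; L runs 3, 4, 5, 6; 7 runs 5, 7, 9, 11 — each is linear in n, where the shown terms are n = 2, 3, 4, 5.
Setting n = 6 gives 6, 7, 13 characters in each block.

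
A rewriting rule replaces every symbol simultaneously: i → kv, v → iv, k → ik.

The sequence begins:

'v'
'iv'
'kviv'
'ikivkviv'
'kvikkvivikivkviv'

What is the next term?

ikivkvikikivkvivkvikkvivikivkviv

φ(kvikkvivikivkviv) expands symbol-by-symbol to ik iv kv ik ik iv kv iv kv ik kv iv ik iv kv iv; joining the 16 pieces gives the next term.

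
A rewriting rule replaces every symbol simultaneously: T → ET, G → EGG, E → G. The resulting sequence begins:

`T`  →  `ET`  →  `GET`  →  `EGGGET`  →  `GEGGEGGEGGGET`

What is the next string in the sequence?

Replace each of the 13 characters of GEGGEGGEGGGET in place — EGG G EGG EGG G EGG EGG G EGG EGG EGG G ET — and concatenate.

EGGGEGGEGGGEGGEGGGEGGEGGEGGGET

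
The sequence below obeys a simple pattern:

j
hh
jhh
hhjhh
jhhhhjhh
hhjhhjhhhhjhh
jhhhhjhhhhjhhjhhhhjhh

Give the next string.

Each term (from the third on) is the two preceding terms concatenated in order: term 3 = j·hh = jhh.
The next term joins hhjhhjhhhhjhh and jhhhhjhhhhjhhjhhhhjhh.

hhjhhjhhhhjhhjhhhhjhhhhjhhjhhhhjhh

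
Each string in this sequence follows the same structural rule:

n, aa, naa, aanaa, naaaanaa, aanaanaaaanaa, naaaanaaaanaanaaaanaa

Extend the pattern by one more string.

aanaanaaaanaanaaaanaaaanaanaaaanaa

From term 3 onward, concatenate the second-to-last term with the last: n·aa = naa, aa·naa = aanaa, …
Continuing: aanaanaaaanaa · naaaanaaaanaanaaaanaa gives term 8.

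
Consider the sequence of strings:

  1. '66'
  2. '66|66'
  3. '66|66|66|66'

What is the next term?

66|66|66|66|66|66|66|66

Each string is two copies of the previous one joined by '|'.
So the next term is two copies of 66|66|66|66 with '|' between the halves.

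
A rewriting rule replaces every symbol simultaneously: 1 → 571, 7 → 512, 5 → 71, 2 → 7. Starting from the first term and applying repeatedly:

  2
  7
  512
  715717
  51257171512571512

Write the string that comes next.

Replace each of the 17 characters of 51257171512571512 in place — 71 571 7 71 512 571 512 571 71 571 7 71 512 571 71 571 7 — and concatenate.

7157177151257151257171571771512571715717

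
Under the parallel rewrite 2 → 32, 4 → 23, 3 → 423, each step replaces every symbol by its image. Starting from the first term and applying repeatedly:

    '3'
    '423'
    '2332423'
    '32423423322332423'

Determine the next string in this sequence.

Rewriting the 17 symbols of 32423423322332423 one by one yields 423 32 23 32 423 23 32 423 423 32 32 423 423 32 23 32 423; concatenated:

42332233242323324234233232423423322332423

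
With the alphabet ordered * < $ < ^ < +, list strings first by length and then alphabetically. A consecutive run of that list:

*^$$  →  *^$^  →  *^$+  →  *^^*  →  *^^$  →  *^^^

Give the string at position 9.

*^+$

Advancing 3 positions from *^^^ through *^^^ → *^^+ → *^+* reaches term 9.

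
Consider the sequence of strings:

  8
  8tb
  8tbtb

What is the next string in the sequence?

The strings grow by a fixed suffix tb each time.
So the next term is 8tbtb·tb.

8tbtbtb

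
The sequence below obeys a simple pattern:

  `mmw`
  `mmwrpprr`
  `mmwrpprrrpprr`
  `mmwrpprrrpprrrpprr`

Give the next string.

The strings grow by a fixed suffix rpprr each time.
Applying this once more to mmwrpprrrpprrrpprr:

mmwrpprrrpprrrpprrrpprr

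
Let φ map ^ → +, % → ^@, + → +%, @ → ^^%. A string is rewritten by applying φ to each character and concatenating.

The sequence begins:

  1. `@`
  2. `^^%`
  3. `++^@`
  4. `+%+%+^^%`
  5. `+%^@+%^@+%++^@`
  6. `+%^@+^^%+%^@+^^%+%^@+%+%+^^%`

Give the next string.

φ(+%^@+^^%+%^@+^^%+%^@+%+%+^^%) expands symbol-by-symbol to +% ^@ + ^^% +% + + ^@ +% ^@ + ^^% +% + + ^@ +% ^@ + ^^% +% ^@ +% ^@ +% + + ^@; joining the 28 pieces gives the next term.

+%^@+^^%+%++^@+%^@+^^%+%++^@+%^@+^^%+%^@+%^@+%++^@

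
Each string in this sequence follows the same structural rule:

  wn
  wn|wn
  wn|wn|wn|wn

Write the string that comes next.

Each string is two copies of the previous one joined by '|'.
So the next term is two copies of wn|wn|wn|wn with '|' between the halves.

wn|wn|wn|wn|wn|wn|wn|wn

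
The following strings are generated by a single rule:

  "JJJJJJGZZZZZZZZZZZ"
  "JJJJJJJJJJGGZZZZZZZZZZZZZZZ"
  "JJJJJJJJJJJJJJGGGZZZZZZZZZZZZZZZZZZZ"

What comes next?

Reading off run lengths: J runs 6, 10, 14; G runs 1, 2, 3; Z runs 11, 15, 19 — each is linear in n, where the shown terms are n = 2, 3, 4.
At n = 5 the blocks have lengths 18, 4, 23.

JJJJJJJJJJJJJJJJJJGGGGZZZZZZZZZZZZZZZZZZZZZZZ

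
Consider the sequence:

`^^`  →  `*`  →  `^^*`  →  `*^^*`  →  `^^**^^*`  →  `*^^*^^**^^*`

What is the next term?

Each term (from the third on) is the two preceding terms concatenated in order: term 3 = ^^·* = ^^*.
The next term joins ^^**^^* and *^^*^^**^^*.

^^**^^**^^*^^**^^*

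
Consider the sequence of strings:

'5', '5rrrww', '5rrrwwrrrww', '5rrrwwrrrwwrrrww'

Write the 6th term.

Each term is the previous one with rrrww appended.
From 5rrrwwrrrwwrrrww, 2 further steps: 5rrrwwrrrwwrrrww → 5rrrwwrrrwwrrrwwrrrww → (answer).

5rrrwwrrrwwrrrwwrrrwwrrrww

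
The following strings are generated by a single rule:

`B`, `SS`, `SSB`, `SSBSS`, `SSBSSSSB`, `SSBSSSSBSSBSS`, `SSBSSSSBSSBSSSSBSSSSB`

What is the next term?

SSBSSSSBSSBSSSSBSSSSBSSBSSSSBSSBSS

From term 3 onward, concatenate the last term with the second-to-last: SS·B = SSB, SSB·SS = SSBSS, …
Continuing: SSBSSSSBSSBSSSSBSSSSB · SSBSSSSBSSBSS gives term 8.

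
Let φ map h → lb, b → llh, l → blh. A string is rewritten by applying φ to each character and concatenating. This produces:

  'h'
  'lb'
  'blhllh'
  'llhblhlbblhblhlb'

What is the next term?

blhblhlbllhblhlbblhllhllhblhlbllhblhlbblhllh

Replace each of the 16 characters of llhblhlbblhblhlb in place — blh blh lb llh blh lb blh llh llh blh lb llh blh lb blh llh — and concatenate.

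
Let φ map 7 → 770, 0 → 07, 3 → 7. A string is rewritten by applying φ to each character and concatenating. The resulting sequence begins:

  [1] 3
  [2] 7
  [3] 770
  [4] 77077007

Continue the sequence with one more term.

Rewriting each symbol of 77077007: 7→770, 7→770, 0→07, 7→770, 7→770, 0→07, 0→07, 7→770, which concatenates to 770 770 07 770 770 07 07 770.

770770077707700707770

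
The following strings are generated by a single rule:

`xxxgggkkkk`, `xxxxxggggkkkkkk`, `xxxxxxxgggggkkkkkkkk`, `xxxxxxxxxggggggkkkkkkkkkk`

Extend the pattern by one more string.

Each string has the form x^{2n-1} g^{n+1} k^{2n}, where the shown terms are n = 2, 3, 4, 5.
Setting n = 6 gives 11, 7, 12 characters in each block.

xxxxxxxxxxxgggggggkkkkkkkkkkkk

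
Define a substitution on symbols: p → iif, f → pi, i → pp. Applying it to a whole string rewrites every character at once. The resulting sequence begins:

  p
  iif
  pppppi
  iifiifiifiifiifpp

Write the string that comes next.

pppppipppppipppppipppppipppppiiifiif

Applying the rule to each of the 17 symbols of iifiifiifiifiifpp gives the pieces pp pp pi pp pp pi pp pp pi pp pp pi pp pp pi iif iif, which concatenate to the answer.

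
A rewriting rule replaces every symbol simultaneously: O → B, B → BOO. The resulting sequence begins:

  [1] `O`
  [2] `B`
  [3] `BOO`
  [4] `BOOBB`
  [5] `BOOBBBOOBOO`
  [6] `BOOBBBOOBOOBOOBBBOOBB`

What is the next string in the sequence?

Applying the rule to each of the 21 symbols of BOOBBBOOBOOBOOBBBOOBB gives the pieces BOO B B BOO BOO BOO B B BOO B B BOO B B BOO BOO BOO B B BOO BOO, which concatenate to the answer.

BOOBBBOOBOOBOOBBBOOBBBOOBBBOOBOOBOOBBBOOBOO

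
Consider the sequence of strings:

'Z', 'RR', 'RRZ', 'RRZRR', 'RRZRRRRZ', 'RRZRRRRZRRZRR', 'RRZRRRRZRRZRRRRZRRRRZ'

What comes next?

RRZRRRRZRRZRRRRZRRRRZRRZRRRRZRRZRR

Each term (from the third on) is the previous term followed by the one before it: term 3 = RR·Z = RRZ.
Continuing: RRZRRRRZRRZRRRRZRRRRZ · RRZRRRRZRRZRR gives term 8.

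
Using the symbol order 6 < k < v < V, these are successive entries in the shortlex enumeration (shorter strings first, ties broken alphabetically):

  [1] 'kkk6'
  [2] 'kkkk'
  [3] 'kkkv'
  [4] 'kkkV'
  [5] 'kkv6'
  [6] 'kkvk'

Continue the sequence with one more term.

Treat kkvk as a base-4 numeral over the given alphabet and add one, carrying through any trailing V's.

kkvv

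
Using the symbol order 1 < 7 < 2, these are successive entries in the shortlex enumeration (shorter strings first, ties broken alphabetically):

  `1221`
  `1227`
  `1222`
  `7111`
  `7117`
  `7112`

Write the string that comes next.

7171

Find the rightmost character of 7112 below 2, bump it to the next letter, and reset everything to its right to 1.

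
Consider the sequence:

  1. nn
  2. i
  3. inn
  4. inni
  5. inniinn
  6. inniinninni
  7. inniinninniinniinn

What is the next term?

From term 3 onward, concatenate the last term with the second-to-last: i·nn = inn, inn·i = inni, …
The next term joins inniinninniinniinn and inniinninni.

inniinninniinniinninniinninni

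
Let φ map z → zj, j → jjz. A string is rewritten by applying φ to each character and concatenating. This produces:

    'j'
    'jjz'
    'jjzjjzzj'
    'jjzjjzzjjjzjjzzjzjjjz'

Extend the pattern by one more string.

Rewriting the 21 symbols of jjzjjzzjjjzjjzzjzjjjz one by one yields jjz jjz zj jjz jjz zj zj jjz jjz jjz zj jjz jjz zj zj jjz zj jjz jjz jjz zj; concatenated:

jjzjjzzjjjzjjzzjzjjjzjjzjjzzjjjzjjzzjzjjjzzjjjzjjzjjzzj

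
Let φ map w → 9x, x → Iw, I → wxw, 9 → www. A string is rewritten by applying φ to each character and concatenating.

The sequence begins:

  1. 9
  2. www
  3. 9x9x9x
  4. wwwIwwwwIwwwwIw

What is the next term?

9x9x9xwxw9x9x9x9xwxw9x9x9x9xwxw9x

Applying the rule to each of the 15 symbols of wwwIwwwwIwwwwIw gives the pieces 9x 9x 9x wxw 9x 9x 9x 9x wxw 9x 9x 9x 9x wxw 9x, which concatenate to the answer.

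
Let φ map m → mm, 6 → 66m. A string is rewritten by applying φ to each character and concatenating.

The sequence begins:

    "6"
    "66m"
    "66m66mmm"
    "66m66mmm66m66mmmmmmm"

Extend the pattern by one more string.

66m66mmm66m66mmmmmmm66m66mmm66m66mmmmmmmmmmmmmmm

φ(66m66mmm66m66mmmmmmm) expands symbol-by-symbol to 66m 66m mm 66m 66m mm mm mm 66m 66m mm 66m 66m mm mm mm mm mm mm mm; joining the 20 pieces gives the next term.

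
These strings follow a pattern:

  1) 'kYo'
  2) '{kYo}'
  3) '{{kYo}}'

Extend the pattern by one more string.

Each term wraps the previous one in { on the left and } on the right.
Applying this once more to {{kYo}}:

{{{kYo}}}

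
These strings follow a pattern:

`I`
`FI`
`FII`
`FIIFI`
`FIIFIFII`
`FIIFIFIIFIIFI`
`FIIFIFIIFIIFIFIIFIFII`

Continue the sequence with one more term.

Each term (from the third on) is the previous term followed by the one before it: term 3 = FI·I = FII.
The next term joins FIIFIFIIFIIFIFIIFIFII and FIIFIFIIFIIFI.

FIIFIFIIFIIFIFIIFIFIIFIIFIFIIFIIFI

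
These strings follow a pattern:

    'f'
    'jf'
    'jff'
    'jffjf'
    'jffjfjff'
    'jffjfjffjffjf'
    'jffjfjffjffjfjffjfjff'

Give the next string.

Each term (from the third on) is the previous term followed by the one before it: term 3 = jf·f = jff.
Continuing: jffjfjffjffjfjffjfjff · jffjfjffjffjf gives term 8.

jffjfjffjffjfjffjfjffjffjfjffjffjf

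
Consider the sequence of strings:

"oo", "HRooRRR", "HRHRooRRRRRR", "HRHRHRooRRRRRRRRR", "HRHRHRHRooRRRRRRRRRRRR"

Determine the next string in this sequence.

Each term wraps the previous one in HR on the left and RRR on the right.
One more step from HRHRHRHRooRRRRRRRRRRRR gives the answer.

HRHRHRHRHRooRRRRRRRRRRRRRRR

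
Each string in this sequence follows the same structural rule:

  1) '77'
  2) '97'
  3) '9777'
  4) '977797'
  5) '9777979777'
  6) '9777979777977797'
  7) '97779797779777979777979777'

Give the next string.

977797977797779797779797779777979777977797

From term 3 onward, concatenate the last term with the second-to-last: 97·77 = 9777, 9777·97 = 977797, …
The next term joins 97779797779777979777979777 and 9777979777977797.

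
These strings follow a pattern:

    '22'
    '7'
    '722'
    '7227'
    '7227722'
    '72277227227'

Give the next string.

From term 3 onward, concatenate the last term with the second-to-last: 7·22 = 722, 722·7 = 7227, …
So term 7 is 72277227227·7227722.

722772272277227722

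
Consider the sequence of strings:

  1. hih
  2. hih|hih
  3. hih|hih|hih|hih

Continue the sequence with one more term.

Each string is two copies of the previous one joined by '|'.
Doubling hih|hih|hih|hih with '|' between the halves:

hih|hih|hih|hih|hih|hih|hih|hih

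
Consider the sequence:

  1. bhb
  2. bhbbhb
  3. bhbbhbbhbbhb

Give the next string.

s(k+1) = s(k)·s(k) — each term doubles the last.
One more doubling of bhbbhbbhbbhb gives the answer.

bhbbhbbhbbhbbhbbhbbhbbhb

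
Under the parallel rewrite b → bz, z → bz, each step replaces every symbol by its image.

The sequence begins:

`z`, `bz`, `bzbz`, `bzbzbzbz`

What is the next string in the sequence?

bzbzbzbzbzbzbzbz

Expanding bzbzbzbz: b→bz, z→bz, b→bz, z→bz, b→bz, z→bz, b→bz, z→bz. Concatenated: bz bz bz bz bz bz bz bz.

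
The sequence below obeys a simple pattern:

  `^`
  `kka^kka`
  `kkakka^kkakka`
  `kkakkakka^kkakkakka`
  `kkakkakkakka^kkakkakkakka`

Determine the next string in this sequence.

Every step adds kka to the front and kka to the end of the previous string.
One more step from kkakkakkakka^kkakkakkakka gives the answer.

kkakkakkakkakka^kkakkakkakkakka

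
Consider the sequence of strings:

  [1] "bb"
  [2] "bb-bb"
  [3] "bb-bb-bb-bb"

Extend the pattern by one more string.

s(k+1) = s(k)·-·s(k) — each term doubles the last with '-' between the halves.
One more doubling of bb-bb-bb-bb gives the answer.

bb-bb-bb-bb-bb-bb-bb-bb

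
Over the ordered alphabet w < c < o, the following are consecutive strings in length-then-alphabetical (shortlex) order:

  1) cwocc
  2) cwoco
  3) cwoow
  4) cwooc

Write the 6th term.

ccwww

Stepping forward 2 times from cwooc: cwooc → cwooo, then the target.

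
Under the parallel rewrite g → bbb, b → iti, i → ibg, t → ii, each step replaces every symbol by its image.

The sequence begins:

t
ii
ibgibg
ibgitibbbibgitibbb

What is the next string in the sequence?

φ(ibgitibbbibgitibbb) expands symbol-by-symbol to ibg iti bbb ibg ii ibg iti iti iti ibg iti bbb ibg ii ibg iti iti iti; joining the 18 pieces gives the next term.

ibgitibbbibgiiibgitiitiitiibgitibbbibgiiibgitiitiiti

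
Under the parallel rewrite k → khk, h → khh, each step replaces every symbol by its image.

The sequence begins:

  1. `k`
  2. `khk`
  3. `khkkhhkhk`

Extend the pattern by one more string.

Rewriting each symbol of khkkhhkhk: k→khk, h→khh, k→khk, k→khk, h→khh, h→khh, k→khk, h→khh, k→khk, which concatenates to khk khh khk khk khh khh khk khh khk.

khkkhhkhkkhkkhhkhhkhkkhhkhk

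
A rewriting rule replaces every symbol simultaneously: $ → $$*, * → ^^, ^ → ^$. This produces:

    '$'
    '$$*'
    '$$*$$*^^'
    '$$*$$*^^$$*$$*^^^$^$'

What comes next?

$$*$$*^^$$*$$*^^^$^$$$*$$*^^$$*$$*^^^$^$^$$$*^$$$*

Applying the rule to each of the 20 symbols of $$*$$*^^$$*$$*^^^$^$ gives the pieces $$* $$* ^^ $$* $$* ^^ ^$ ^$ $$* $$* ^^ $$* $$* ^^ ^$ ^$ ^$ $$* ^$ $$*, which concatenate to the answer.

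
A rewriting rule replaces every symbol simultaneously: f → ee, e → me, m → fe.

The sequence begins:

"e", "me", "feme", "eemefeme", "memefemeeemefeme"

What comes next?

Applying the rule to each of the 16 symbols of memefemeeemefeme gives the pieces fe me fe me ee me fe me me me fe me ee me fe me, which concatenate to the answer.

femefemeeemefemememefemeeemefeme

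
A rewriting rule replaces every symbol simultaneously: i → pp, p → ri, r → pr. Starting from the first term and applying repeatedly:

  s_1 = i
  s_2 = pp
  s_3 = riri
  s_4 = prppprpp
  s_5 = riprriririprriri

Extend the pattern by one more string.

Rewriting the 16 symbols of riprriririprriri one by one yields pr pp ri pr pr pp pr pp pr pp ri pr pr pp pr pp; concatenated:

prppriprprppprppprppriprprppprpp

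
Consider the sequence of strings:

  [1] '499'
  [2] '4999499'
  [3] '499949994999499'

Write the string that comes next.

4999499949994999499949994999499

s(k+1) = s(k)·9·s(k) — each term doubles the last with '9' between the halves.
One more doubling of 499949994999499 gives the answer.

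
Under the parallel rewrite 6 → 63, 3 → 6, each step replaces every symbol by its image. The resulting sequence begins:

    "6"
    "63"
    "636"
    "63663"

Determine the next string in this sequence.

63663636

Rewriting each symbol of 63663: 6→63, 3→6, 6→63, 6→63, 3→6, which concatenates to 63 6 63 63 6.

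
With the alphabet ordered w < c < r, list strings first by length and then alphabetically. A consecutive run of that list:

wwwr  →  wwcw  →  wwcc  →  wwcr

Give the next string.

Treat wwcr as a base-3 numeral over the given alphabet and add one, carrying through any trailing r's.

wwrw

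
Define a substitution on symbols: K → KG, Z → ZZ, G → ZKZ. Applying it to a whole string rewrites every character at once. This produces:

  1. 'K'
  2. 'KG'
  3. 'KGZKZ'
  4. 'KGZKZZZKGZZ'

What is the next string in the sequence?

KGZKZZZKGZZZZZZKGZKZZZZZ

Rewriting each symbol of KGZKZZZKGZZ: K→KG, G→ZKZ, Z→ZZ, K→KG, Z→ZZ, Z→ZZ, Z→ZZ, K→KG, G→ZKZ, Z→ZZ, Z→ZZ, which concatenates to KG ZKZ ZZ KG ZZ ZZ ZZ KG ZKZ ZZ ZZ.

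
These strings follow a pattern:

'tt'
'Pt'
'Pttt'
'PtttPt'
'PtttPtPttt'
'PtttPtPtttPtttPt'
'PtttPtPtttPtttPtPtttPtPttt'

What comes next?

PtttPtPtttPtttPtPtttPtPtttPtttPtPtttPtttPt

This is a Fibonacci-style word recurrence s(k) = s(k−1)·s(k−2): e.g. Pt·tt = Pttt.
The next term joins PtttPtPtttPtttPtPtttPtPttt and PtttPtPtttPtttPt.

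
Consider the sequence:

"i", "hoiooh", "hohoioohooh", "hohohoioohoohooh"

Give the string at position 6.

s(k+1) = ho·s(k)·ooh, so each term gains ho as a prefix and ooh as a suffix.
From hohohoioohoohooh, 2 further steps: hohohoioohoohooh → hohohohoioohoohoohooh → (answer).

hohohohohoioohoohoohoohooh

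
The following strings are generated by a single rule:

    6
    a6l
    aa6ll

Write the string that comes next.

s(k+1) = a·s(k)·l, so each term gains a as a prefix and l as a suffix.
So the next term is a·aa6ll·l.

aaa6lll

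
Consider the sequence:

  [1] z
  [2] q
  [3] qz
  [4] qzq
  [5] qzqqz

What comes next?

From term 3 onward, concatenate the last term with the second-to-last: q·z = qz, qz·q = qzq, …
So term 6 is qzqqz·qzq.

qzqqzqzq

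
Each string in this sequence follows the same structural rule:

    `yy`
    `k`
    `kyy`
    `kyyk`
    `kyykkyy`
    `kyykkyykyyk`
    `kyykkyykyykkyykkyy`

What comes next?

kyykkyykyykkyykkyykyykkyykyyk

From term 3 onward, concatenate the last term with the second-to-last: k·yy = kyy, kyy·k = kyyk, …
Continuing: kyykkyykyykkyykkyy · kyykkyykyyk gives term 8.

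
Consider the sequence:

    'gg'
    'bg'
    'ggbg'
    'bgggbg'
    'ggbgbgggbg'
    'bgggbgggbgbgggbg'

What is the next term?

ggbgbgggbgbgggbgggbgbgggbg

This is a Fibonacci-style word recurrence s(k) = s(k−2)·s(k−1): e.g. gg·bg = ggbg.
The next term joins ggbgbgggbg and bgggbgggbgbgggbg.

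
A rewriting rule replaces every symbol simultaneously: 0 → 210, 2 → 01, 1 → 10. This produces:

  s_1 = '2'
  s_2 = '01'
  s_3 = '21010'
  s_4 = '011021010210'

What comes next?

21010102100110210102100110210

Expanding 011021010210: 0→210, 1→10, 1→10, 0→210, 2→01, 1→10, 0→210, 1→10, 0→210, 2→01, 1→10, 0→210. Concatenated: 210 10 10 210 01 10 210 10 210 01 10 210.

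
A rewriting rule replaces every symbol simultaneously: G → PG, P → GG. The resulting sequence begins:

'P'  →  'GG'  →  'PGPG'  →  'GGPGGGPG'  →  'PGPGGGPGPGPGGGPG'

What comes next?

GGPGGGPGPGPGGGPGGGPGGGPGPGPGGGPG

Replace each of the 16 characters of PGPGGGPGPGPGGGPG in place — GG PG GG PG PG PG GG PG GG PG GG PG PG PG GG PG — and concatenate.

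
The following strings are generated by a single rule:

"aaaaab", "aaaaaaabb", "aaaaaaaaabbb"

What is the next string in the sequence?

Each string has the form a^{2n+1} b^{n-1}, where the shown terms are n = 2, 3, 4.
For the next term, n = 5, so the run lengths are 11, 4.

aaaaaaaaaaabbbb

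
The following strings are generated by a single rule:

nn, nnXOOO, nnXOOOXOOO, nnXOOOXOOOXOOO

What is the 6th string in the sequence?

Each term is the previous one with XOOO appended.
From nnXOOOXOOOXOOO, 2 further steps: nnXOOOXOOOXOOO → nnXOOOXOOOXOOOXOOO → (answer).

nnXOOOXOOOXOOOXOOOXOOO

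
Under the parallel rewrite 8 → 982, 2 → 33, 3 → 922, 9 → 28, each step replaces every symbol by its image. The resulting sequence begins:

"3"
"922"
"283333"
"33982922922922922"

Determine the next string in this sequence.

Applying the rule to each of the 17 symbols of 33982922922922922 gives the pieces 922 922 28 982 33 28 33 33 28 33 33 28 33 33 28 33 33, which concatenate to the answer.

9229222898233283333283333283333283333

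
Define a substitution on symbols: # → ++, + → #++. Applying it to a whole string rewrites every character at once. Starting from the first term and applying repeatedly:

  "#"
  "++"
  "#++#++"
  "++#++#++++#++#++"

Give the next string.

Rewriting the 16 symbols of ++#++#++++#++#++ one by one yields #++ #++ ++ #++ #++ ++ #++ #++ #++ #++ ++ #++ #++ ++ #++ #++; concatenated:

#++#++++#++#++++#++#++#++#++++#++#++++#++#++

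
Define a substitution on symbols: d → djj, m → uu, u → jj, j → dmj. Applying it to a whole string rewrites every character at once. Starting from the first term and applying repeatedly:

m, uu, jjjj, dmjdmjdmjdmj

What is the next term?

djjuudmjdjjuudmjdjjuudmjdjjuudmj

Apply φ to dmjdmjdmjdmj symbol by symbol: d→djj, m→uu, j→dmj, d→djj, m→uu, j→dmj, d→djj, m→uu, j→dmj, d→djj, m→uu, j→dmj; joined: djj uu dmj djj uu dmj djj uu dmj djj uu dmj.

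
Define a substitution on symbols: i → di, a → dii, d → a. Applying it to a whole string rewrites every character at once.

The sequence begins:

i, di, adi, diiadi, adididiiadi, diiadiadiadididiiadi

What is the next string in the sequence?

adididiiadidiiadidiiadiadiadididiiadi

Applying the rule to each of the 20 symbols of diiadiadiadididiiadi gives the pieces a di di dii a di dii a di dii a di a di a di di dii a di, which concatenate to the answer.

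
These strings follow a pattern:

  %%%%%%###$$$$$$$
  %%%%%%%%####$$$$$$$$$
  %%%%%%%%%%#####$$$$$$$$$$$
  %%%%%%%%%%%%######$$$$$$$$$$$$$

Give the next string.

Term n consists of 2n %'s, followed by n #'s, followed by 2n+1 $'s, where the shown terms are n = 3, 4, 5, 6.
For the next term, n = 7, so the run lengths are 14, 7, 15.

%%%%%%%%%%%%%%#######$$$$$$$$$$$$$$$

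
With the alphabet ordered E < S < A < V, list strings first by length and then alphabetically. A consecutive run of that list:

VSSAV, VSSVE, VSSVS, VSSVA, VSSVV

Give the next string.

The successor of VSSVV increments the rightmost position that isn't already V and resets every position after it to E.

VSAEE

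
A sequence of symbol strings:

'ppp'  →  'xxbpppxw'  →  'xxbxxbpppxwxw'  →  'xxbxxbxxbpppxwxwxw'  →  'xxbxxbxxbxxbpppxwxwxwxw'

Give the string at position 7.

Every step adds xxb to the front and xw to the end of the previous string.
From xxbxxbxxbxxbpppxwxwxwxw, 2 further steps: xxbxxbxxbxxbpppxwxwxwxw → xxbxxbxxbxxbxxbpppxwxwxwxwxw → (answer).

xxbxxbxxbxxbxxbxxbpppxwxwxwxwxwxw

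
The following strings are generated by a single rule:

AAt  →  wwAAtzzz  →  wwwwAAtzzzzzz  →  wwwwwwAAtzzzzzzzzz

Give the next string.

Each term wraps the previous one in ww on the left and zzz on the right.
One more step from wwwwwwAAtzzzzzzzzz gives the answer.

wwwwwwwwAAtzzzzzzzzzzzz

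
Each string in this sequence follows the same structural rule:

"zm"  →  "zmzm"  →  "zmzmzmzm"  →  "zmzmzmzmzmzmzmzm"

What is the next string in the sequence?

Every step duplicates the string.
One more doubling of zmzmzmzmzmzmzmzm gives the answer.

zmzmzmzmzmzmzmzmzmzmzmzmzmzmzmzm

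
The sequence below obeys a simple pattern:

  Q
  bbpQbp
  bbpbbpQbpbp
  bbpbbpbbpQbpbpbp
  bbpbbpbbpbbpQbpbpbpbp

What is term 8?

Every step adds bbp to the front and bp to the end of the previous string.
From bbpbbpbbpbbpQbpbpbpbp, 3 further steps: bbpbbpbbpbbpQbpbpbpbp → bbpbbpbbpbbpbbpQbpbpbpbpbp → bbpbbpbbpbbpbbpbbpQbpbpbpbpbpbp → (answer).

bbpbbpbbpbbpbbpbbpbbpQbpbpbpbpbpbpbp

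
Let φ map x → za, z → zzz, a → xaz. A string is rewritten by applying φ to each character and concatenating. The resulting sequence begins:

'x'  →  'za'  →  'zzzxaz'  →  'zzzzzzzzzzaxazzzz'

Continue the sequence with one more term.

zzzzzzzzzzzzzzzzzzzzzzzzzzzzzzxazzaxazzzzzzzzzzzzz

φ(zzzzzzzzzzaxazzzz) expands symbol-by-symbol to zzz zzz zzz zzz zzz zzz zzz zzz zzz zzz xaz za xaz zzz zzz zzz zzz; joining the 17 pieces gives the next term.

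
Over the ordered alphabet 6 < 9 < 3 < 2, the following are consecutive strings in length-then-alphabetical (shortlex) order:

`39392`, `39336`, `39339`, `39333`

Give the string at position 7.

Advancing 3 positions from 39333 through 39333 → 39332 → 39326 reaches term 7.

39329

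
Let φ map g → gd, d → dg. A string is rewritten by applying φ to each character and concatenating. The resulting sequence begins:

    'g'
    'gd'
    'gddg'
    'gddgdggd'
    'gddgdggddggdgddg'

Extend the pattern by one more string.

gddgdggddggdgddgdggdgddggddgdggd

φ(gddgdggddggdgddg) expands symbol-by-symbol to gd dg dg gd dg gd gd dg dg gd gd dg gd dg dg gd; joining the 16 pieces gives the next term.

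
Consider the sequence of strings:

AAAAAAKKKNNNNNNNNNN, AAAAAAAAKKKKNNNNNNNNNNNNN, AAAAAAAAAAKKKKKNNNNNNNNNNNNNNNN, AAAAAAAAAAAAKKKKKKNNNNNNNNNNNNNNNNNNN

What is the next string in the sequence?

AAAAAAAAAAAAAAKKKKKKKNNNNNNNNNNNNNNNNNNNNNN

Term n consists of 2n A's, followed by n K's, followed by 3n+1 N's, where the shown terms are n = 3, 4, 5, 6.
Setting n = 7 gives 14, 7, 22 characters in each block.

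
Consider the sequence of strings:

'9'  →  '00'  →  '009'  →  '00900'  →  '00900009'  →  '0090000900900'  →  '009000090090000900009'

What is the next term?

Each term (from the third on) is the previous term followed by the one before it: term 3 = 00·9 = 009.
So term 8 is 009000090090000900009·0090000900900.

0090000900900009000090090000900900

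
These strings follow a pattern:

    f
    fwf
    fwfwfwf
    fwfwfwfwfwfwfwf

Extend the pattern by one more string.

fwfwfwfwfwfwfwfwfwfwfwfwfwfwfwf

Every step duplicates the string with 'w' between the halves.
So the next term is two copies of fwfwfwfwfwfwfwf with 'w' between the halves.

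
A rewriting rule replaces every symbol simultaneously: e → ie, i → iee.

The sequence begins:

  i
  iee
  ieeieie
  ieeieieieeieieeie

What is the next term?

ieeieieieeieieeieieeieieieeieieeieieieeie

Replace each of the 17 characters of ieeieieieeieieeie in place — iee ie ie iee ie iee ie iee ie ie iee ie iee ie ie iee ie — and concatenate.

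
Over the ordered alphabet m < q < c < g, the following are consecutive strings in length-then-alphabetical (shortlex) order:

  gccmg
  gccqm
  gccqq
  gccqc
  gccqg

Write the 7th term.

Continuing the enumeration 2 steps past gccqg: gccqg → gcccm → (answer).

gcccq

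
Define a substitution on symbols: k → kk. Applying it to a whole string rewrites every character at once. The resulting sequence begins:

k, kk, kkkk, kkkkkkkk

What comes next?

kkkkkkkkkkkkkkkk

Rewriting each symbol of kkkkkkkk: k→kk, k→kk, k→kk, k→kk, k→kk, k→kk, k→kk, k→kk, which concatenates to kk kk kk kk kk kk kk kk.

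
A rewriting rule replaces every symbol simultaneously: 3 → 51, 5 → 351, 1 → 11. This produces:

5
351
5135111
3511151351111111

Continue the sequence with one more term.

51351111111351115135111111111111111

Replace each of the 16 characters of 3511151351111111 in place — 51 351 11 11 11 351 11 51 351 11 11 11 11 11 11 11 — and concatenate.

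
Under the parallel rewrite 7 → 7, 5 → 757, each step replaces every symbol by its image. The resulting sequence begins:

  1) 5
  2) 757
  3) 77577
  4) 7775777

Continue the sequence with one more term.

Rewriting each symbol of 7775777: 7→7, 7→7, 7→7, 5→757, 7→7, 7→7, 7→7, which concatenates to 7 7 7 757 7 7 7.

777757777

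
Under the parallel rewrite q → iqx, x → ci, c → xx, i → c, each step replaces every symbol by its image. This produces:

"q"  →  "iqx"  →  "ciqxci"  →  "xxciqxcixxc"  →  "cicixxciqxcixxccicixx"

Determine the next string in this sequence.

xxcxxccicixxciqxcixxccicixxxxcxxccici

Replace each of the 21 characters of cicixxciqxcixxccicixx in place — xx c xx c ci ci xx c iqx ci xx c ci ci xx xx c xx c ci ci — and concatenate.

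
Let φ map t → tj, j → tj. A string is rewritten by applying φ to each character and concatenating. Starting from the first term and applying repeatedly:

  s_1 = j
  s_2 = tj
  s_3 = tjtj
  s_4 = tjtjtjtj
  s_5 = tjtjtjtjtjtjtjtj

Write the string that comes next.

Rewriting the 16 symbols of tjtjtjtjtjtjtjtj one by one yields tj tj tj tj tj tj tj tj tj tj tj tj tj tj tj tj; concatenated:

tjtjtjtjtjtjtjtjtjtjtjtjtjtjtjtj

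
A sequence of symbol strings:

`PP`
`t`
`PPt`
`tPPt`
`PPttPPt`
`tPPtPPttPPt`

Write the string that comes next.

Each term (from the third on) is the two preceding terms concatenated in order: term 3 = PP·t = PPt.
The next term joins PPttPPt and tPPtPPttPPt.

PPttPPttPPtPPttPPt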